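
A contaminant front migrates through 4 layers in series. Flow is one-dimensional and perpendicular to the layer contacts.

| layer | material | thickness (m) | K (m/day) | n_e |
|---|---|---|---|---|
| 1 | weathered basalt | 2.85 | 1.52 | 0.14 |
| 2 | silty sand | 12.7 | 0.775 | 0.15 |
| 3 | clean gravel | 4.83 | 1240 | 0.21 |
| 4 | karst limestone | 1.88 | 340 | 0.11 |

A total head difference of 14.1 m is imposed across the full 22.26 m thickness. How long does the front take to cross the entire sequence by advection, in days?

With flow normal to the layers, continuity requires the same specific discharge q through every layer.
Σ(b_i/K_i) = 2.85/1.52 + 12.7/0.775 + 4.83/1240 + 1.88/340 = 18.27 d.
q = Δh / Σ(b_i/K_i) = 14.1 / 18.27 = 0.7717 m/day.
In each layer the seepage velocity is v_i = q/n_i, so the layer transit time is t_i = b_i·n_i / q:
  layer 1 (weathered basalt): t_1 = 2.85 × 0.14 / 0.7717 = 0.5170 d
  layer 2 (silty sand): t_2 = 12.7 × 0.15 / 0.7717 = 2.469 d
  layer 3 (clean gravel): t_3 = 4.83 × 0.21 / 0.7717 = 1.314 d
  layer 4 (karst limestone): t_4 = 1.88 × 0.11 / 0.7717 = 0.2680 d
Total t = Σ t_i = 4.568 days.

4.57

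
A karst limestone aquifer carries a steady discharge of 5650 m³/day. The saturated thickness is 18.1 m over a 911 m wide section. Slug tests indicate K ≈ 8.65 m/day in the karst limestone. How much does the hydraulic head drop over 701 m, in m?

27.8

Cross-sectional area A = 911 × 18.1 = 16489 m².
From Q = K·A·i, i = Q / (K·A) = 5650 / (8.650 × 16489) = 0.03961.
Head loss Δh = i · L = 0.03961 × 701 = 27.77 m.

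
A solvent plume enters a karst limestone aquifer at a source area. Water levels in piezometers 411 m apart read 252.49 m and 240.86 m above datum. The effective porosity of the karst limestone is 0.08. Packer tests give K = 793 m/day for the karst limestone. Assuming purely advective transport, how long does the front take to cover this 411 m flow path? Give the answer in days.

1.47

Hydraulic gradient i = (252.49 − 240.86) / 411 = 11.63 / 411 = 0.02830.
Darcy flux q = K · i = 793.0 × 0.02830 = 22.44 m/day.
Seepage velocity v = q / n_e = 22.44 / 0.08 = 280.5 m/day.
Travel time t = L / v = 411 / 280.5 = 1.465 days.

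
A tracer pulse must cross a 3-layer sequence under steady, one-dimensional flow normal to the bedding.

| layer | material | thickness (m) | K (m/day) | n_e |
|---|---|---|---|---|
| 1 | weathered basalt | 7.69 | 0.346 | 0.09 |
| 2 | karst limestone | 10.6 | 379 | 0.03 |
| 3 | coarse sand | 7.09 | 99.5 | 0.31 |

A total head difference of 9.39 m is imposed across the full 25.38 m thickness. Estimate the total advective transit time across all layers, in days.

7.63

With flow normal to the layers, continuity requires the same specific discharge q through every layer.
Σ(b_i/K_i) = 7.69/0.346 + 10.6/379 + 7.09/99.5 = 22.32 d.
q = Δh / Σ(b_i/K_i) = 9.39 / 22.32 = 0.4206 m/day.
In each layer the seepage velocity is v_i = q/n_i, so the layer transit time is t_i = b_i·n_i / q:
  layer 1 (weathered basalt): t_1 = 7.69 × 0.09 / 0.4206 = 1.645 d
  layer 2 (karst limestone): t_2 = 10.6 × 0.03 / 0.4206 = 0.7560 d
  layer 3 (coarse sand): t_3 = 7.09 × 0.31 / 0.4206 = 5.225 d
Total t = Σ t_i = 7.627 days.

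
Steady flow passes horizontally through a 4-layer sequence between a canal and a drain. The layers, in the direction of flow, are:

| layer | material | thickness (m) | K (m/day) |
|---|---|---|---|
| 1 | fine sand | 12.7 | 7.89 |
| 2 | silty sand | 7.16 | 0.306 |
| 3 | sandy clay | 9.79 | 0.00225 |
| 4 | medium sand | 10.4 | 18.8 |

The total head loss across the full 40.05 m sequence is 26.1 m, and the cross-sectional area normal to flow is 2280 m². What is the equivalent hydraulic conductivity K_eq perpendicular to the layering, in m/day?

0.00915

Flow is perpendicular to layering, so the layers act in series and the equivalent K is the thickness-weighted harmonic mean.
Total thickness L = 12.7 + 7.16 + 9.79 + 10.4 = 40.05 m.
Σ(b_i/K_i) = 12.7/7.89 + 7.16/0.306 + 9.79/0.00225 + 10.4/18.8 = 4377 d.
K_eq = L / Σ(b_i/K_i) = 40.05 / 4377 = 0.009151 m/day.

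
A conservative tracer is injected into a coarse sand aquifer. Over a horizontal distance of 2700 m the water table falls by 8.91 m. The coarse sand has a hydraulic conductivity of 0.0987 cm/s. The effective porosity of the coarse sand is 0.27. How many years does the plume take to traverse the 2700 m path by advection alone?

7.09

Convert K: 0.0987 cm/s × 864 = 85.28 m/day.
Hydraulic gradient i = Δh / L = 8.91 / 2700 = 0.003300.
Darcy flux q = K · i = 85.28 × 0.003300 = 0.2814 m/day.
Seepage velocity v = q / n_e = 0.2814 / 0.27 = 1.042 m/day.
Travel time t = L / v = 2700 / 1.042 = 2590 days = 7.092 years.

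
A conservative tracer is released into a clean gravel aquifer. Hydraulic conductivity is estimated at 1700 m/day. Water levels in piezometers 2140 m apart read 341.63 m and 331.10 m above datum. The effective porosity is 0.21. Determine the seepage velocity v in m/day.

39.8

Hydraulic gradient i = (341.63 − 331.10) / 2140 = 10.53 / 2140 = 0.004921.
Darcy flux q = K · i = 1700 × 0.004921 = 8.365 m/day.
Seepage velocity v = q / n_e = 8.365 / 0.21 = 39.83 m/day.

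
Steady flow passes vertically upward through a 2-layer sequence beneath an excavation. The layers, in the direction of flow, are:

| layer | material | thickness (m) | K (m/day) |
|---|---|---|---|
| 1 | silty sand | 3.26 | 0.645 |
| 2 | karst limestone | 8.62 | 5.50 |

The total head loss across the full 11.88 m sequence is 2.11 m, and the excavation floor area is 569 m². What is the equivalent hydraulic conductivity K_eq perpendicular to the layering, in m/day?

Flow is perpendicular to layering, so the layers act in series and the equivalent K is the thickness-weighted harmonic mean.
Total thickness L = 3.26 + 8.62 = 11.88 m.
Σ(b_i/K_i) = 3.26/0.645 + 8.62/5.50 = 6.622 d.
K_eq = L / Σ(b_i/K_i) = 11.88 / 6.622 = 1.794 m/day.

1.79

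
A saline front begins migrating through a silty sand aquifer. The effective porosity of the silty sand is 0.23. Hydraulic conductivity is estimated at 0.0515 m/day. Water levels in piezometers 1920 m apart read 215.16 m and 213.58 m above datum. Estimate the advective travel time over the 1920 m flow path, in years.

Hydraulic gradient i = (215.16 − 213.58) / 1920 = 1.58 / 1920 = 0.0008229.
Darcy flux q = K · i = 0.05150 × 0.0008229 = 4.238e-05 m/day.
Seepage velocity v = q / n_e = 4.238e-05 / 0.23 = 0.0001843 m/day.
Travel time t = L / v = 1920 / 0.0001843 = 1.042e+07 days = 28528 years.

28500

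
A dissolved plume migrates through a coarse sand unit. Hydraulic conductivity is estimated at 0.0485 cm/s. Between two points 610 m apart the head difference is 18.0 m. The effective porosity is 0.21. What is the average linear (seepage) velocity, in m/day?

5.89

Convert K: 0.0485 cm/s × 864 = 41.90 m/day.
Hydraulic gradient i = Δh / L = 18.0 / 610 = 0.02951.
Darcy flux q = K · i = 41.90 × 0.02951 = 1.237 m/day.
Seepage velocity v = q / n_e = 1.237 / 0.21 = 5.888 m/day.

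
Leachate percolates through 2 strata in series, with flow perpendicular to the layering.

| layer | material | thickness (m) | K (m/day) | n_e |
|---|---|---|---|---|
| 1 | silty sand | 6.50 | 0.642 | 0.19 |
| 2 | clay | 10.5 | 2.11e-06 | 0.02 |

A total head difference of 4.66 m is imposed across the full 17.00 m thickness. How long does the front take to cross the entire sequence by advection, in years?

4220

With flow normal to the layers, continuity requires the same specific discharge q through every layer.
Σ(b_i/K_i) = 6.50/0.642 + 10.5/2.11e-06 = 4.976e+06 d.
q = Δh / Σ(b_i/K_i) = 4.66 / 4.976e+06 = 9.364e-07 m/day.
In each layer the seepage velocity is v_i = q/n_i, so the layer transit time is t_i = b_i·n_i / q:
  layer 1 (silty sand): t_1 = 6.50 × 0.19 / 9.364e-07 = 1.319e+06 d
  layer 2 (clay): t_2 = 10.5 × 0.02 / 9.364e-07 = 2.243e+05 d
Total t = Σ t_i = 1.543e+06 days = 4225 years.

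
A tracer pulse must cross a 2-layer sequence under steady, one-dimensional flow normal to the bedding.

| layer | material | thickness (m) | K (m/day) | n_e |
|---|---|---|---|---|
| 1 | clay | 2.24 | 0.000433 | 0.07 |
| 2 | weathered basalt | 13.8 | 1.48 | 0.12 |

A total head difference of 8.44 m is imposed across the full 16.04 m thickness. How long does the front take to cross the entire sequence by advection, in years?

With flow normal to the layers, continuity requires the same specific discharge q through every layer.
Σ(b_i/K_i) = 2.24/0.000433 + 13.8/1.48 = 5183 d.
q = Δh / Σ(b_i/K_i) = 8.44 / 5183 = 0.001629 m/day.
In each layer the seepage velocity is v_i = q/n_i, so the layer transit time is t_i = b_i·n_i / q:
  layer 1 (clay): t_1 = 2.24 × 0.07 / 0.001629 = 96.28 d
  layer 2 (weathered basalt): t_2 = 13.8 × 0.12 / 0.001629 = 1017 d
Total t = Σ t_i = 1113 days = 3.048 years.

3.05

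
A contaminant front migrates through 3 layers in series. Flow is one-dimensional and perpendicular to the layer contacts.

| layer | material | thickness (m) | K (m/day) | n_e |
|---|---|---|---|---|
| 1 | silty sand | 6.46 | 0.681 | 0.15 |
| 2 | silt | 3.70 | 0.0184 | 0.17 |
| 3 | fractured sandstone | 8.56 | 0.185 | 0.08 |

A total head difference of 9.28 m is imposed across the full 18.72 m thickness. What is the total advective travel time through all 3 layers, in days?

With flow normal to the layers, continuity requires the same specific discharge q through every layer.
Σ(b_i/K_i) = 6.46/0.681 + 3.70/0.0184 + 8.56/0.185 = 256.8 d.
q = Δh / Σ(b_i/K_i) = 9.28 / 256.8 = 0.03613 m/day.
In each layer the seepage velocity is v_i = q/n_i, so the layer transit time is t_i = b_i·n_i / q:
  layer 1 (silty sand): t_1 = 6.46 × 0.15 / 0.03613 = 26.82 d
  layer 2 (silt): t_2 = 3.70 × 0.17 / 0.03613 = 17.41 d
  layer 3 (fractured sandstone): t_3 = 8.56 × 0.08 / 0.03613 = 18.95 d
Total t = Σ t_i = 63.18 days.

63.2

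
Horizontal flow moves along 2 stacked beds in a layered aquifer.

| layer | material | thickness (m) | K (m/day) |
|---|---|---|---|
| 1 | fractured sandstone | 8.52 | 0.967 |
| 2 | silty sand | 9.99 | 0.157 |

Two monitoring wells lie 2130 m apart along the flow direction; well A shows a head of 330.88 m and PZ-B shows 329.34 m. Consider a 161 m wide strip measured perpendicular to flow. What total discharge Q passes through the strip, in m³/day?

1.14

Flow is parallel to layering, so each bed carries its own Darcy discharge and the transmissivities add.
Σ(K_i·b_i) = 0.967×8.52 + 0.157×9.99 = 9.807 m²/day.
Hydraulic gradient i = (330.88 − 329.34) / 2130 = 1.54 / 2130 = 0.0007230.
Q = Σ(K_i·b_i) · W · i = 9.807 × 161 × 0.0007230 = 1.142 m³/day.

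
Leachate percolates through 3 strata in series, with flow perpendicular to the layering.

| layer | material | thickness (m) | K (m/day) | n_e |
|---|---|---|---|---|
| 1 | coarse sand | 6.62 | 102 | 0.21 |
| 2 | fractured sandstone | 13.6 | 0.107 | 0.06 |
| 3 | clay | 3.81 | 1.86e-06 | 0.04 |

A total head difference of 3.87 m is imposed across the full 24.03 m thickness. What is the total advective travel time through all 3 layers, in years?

With flow normal to the layers, continuity requires the same specific discharge q through every layer.
Σ(b_i/K_i) = 6.62/102 + 13.6/0.107 + 3.81/1.86e-06 = 2.049e+06 d.
q = Δh / Σ(b_i/K_i) = 3.87 / 2.049e+06 = 1.889e-06 m/day.
In each layer the seepage velocity is v_i = q/n_i, so the layer transit time is t_i = b_i·n_i / q:
  layer 1 (coarse sand): t_1 = 6.62 × 0.21 / 1.889e-06 = 7.359e+05 d
  layer 2 (fractured sandstone): t_2 = 13.6 × 0.06 / 1.889e-06 = 4.319e+05 d
  layer 3 (clay): t_3 = 3.81 × 0.04 / 1.889e-06 = 80670 d
Total t = Σ t_i = 1.248e+06 days = 3418 years.

3420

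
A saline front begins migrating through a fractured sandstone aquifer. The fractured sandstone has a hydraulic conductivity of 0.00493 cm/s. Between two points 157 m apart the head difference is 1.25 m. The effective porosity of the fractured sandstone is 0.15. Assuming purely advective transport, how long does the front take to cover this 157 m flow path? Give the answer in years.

Convert K: 0.00493 cm/s × 864 = 4.260 m/day.
Hydraulic gradient i = Δh / L = 1.25 / 157 = 0.007962.
Darcy flux q = K · i = 4.260 × 0.007962 = 0.03391 m/day.
Seepage velocity v = q / n_e = 0.03391 / 0.15 = 0.2261 m/day.
Travel time t = L / v = 157 / 0.2261 = 694.4 days = 1.901 years.

1.90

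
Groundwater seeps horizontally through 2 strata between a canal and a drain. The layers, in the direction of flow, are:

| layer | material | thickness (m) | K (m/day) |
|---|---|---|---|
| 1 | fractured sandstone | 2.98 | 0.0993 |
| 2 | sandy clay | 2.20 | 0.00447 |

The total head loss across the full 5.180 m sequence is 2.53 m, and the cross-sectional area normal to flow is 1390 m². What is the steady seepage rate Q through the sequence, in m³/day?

Flow is perpendicular to layering, so the layers act in series and the equivalent K is the thickness-weighted harmonic mean.
Total thickness L = 2.98 + 2.20 = 5.180 m.
Σ(b_i/K_i) = 2.98/0.0993 + 2.20/0.00447 = 522.2 d.
K_eq = L / Σ(b_i/K_i) = 5.180 / 522.2 = 0.009920 m/day.
Q = K_eq · A · (Δh/L) = 0.009920 × 1390 × (2.53/5.180) = 6.735 m³/day.

6.73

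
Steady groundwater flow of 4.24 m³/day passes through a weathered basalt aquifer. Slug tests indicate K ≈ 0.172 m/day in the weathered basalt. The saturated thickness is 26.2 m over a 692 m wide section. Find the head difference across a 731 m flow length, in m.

Cross-sectional area A = 692 × 26.2 = 18130 m².
From Q = K·A·i, i = Q / (K·A) = 4.24 / (0.1720 × 18130) = 0.001360.
Head loss Δh = i · L = 0.001360 × 731 = 0.9939 m.

0.994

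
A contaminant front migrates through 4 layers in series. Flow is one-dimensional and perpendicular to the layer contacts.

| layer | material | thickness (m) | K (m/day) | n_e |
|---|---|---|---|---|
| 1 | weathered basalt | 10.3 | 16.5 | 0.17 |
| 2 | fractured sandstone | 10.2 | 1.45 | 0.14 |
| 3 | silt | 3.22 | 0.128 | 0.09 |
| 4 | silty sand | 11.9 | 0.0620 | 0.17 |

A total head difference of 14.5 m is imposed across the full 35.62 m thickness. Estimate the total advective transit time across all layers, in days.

85.1

With flow normal to the layers, continuity requires the same specific discharge q through every layer.
Σ(b_i/K_i) = 10.3/16.5 + 10.2/1.45 + 3.22/0.128 + 11.9/0.0620 = 224.8 d.
q = Δh / Σ(b_i/K_i) = 14.5 / 224.8 = 0.06452 m/day.
In each layer the seepage velocity is v_i = q/n_i, so the layer transit time is t_i = b_i·n_i / q:
  layer 1 (weathered basalt): t_1 = 10.3 × 0.17 / 0.06452 = 27.14 d
  layer 2 (fractured sandstone): t_2 = 10.2 × 0.14 / 0.06452 = 22.13 d
  layer 3 (silt): t_3 = 3.22 × 0.09 / 0.06452 = 4.492 d
  layer 4 (silty sand): t_4 = 11.9 × 0.17 / 0.06452 = 31.36 d
Total t = Σ t_i = 85.12 days.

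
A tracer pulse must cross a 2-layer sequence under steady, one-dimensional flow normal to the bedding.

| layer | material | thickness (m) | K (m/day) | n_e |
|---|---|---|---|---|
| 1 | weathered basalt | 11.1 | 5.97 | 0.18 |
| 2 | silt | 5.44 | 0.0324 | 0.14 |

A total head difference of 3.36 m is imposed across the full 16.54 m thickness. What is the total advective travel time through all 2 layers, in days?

With flow normal to the layers, continuity requires the same specific discharge q through every layer.
Σ(b_i/K_i) = 11.1/5.97 + 5.44/0.0324 = 169.8 d.
q = Δh / Σ(b_i/K_i) = 3.36 / 169.8 = 0.01979 m/day.
In each layer the seepage velocity is v_i = q/n_i, so the layer transit time is t_i = b_i·n_i / q:
  layer 1 (weathered basalt): t_1 = 11.1 × 0.18 / 0.01979 = 100.9 d
  layer 2 (silt): t_2 = 5.44 × 0.14 / 0.01979 = 38.48 d
Total t = Σ t_i = 139.4 days.

139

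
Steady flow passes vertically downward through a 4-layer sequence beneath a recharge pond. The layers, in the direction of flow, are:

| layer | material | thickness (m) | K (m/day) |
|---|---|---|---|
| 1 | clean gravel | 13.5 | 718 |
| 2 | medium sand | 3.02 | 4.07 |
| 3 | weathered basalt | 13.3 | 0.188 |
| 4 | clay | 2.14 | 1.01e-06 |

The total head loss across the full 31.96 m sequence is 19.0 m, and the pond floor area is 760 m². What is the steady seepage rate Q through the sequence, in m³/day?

0.00681

Flow is perpendicular to layering, so the layers act in series and the equivalent K is the thickness-weighted harmonic mean.
Total thickness L = 13.5 + 3.02 + 13.3 + 2.14 = 31.96 m.
Σ(b_i/K_i) = 13.5/718 + 3.02/4.07 + 13.3/0.188 + 2.14/1.01e-06 = 2.119e+06 d.
K_eq = L / Σ(b_i/K_i) = 31.96 / 2.119e+06 = 1.508e-05 m/day.
Q = K_eq · A · (Δh/L) = 1.508e-05 × 760 × (19.0/31.96) = 0.006815 m³/day.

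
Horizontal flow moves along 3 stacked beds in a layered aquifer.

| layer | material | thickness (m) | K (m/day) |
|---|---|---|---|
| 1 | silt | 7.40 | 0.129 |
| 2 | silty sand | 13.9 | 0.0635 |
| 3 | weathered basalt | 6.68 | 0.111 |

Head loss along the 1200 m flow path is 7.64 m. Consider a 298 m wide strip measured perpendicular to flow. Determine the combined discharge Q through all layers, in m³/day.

4.89

Flow is parallel to layering, so each bed carries its own Darcy discharge and the transmissivities add.
Σ(K_i·b_i) = 0.129×7.40 + 0.0635×13.9 + 0.111×6.68 = 2.579 m²/day.
Hydraulic gradient i = Δh / L = 7.64 / 1200 = 0.006367.
Q = Σ(K_i·b_i) · W · i = 2.579 × 298 × 0.006367 = 4.893 m³/day.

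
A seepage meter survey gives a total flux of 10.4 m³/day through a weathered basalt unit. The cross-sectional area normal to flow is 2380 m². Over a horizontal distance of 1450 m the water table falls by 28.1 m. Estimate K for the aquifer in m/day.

Hydraulic gradient i = Δh / L = 28.1 / 1450 = 0.01938.
From Q = K·A·i, K = Q / (A·i) = 10.4 / (2380 × 0.01938) = 0.2255 m/day.

0.225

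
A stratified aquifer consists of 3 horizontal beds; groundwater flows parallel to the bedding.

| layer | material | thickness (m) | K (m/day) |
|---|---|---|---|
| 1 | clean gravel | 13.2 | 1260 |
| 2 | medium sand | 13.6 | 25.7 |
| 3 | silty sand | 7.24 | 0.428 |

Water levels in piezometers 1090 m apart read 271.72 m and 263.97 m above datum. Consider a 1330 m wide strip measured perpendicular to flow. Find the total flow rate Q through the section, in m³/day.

Flow is parallel to layering, so each bed carries its own Darcy discharge and the transmissivities add.
Σ(K_i·b_i) = 1260×13.2 + 25.7×13.6 + 0.428×7.24 = 16985 m²/day.
Hydraulic gradient i = (271.72 − 263.97) / 1090 = 7.75 / 1090 = 0.007110.
Q = Σ(K_i·b_i) · W · i = 16985 × 1330 × 0.007110 = 1.606e+05 m³/day.

161000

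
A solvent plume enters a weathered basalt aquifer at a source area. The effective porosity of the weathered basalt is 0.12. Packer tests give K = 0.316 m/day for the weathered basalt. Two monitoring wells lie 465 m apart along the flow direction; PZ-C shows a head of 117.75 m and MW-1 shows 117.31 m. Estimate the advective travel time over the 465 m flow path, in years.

Hydraulic gradient i = (117.75 − 117.31) / 465 = 0.44 / 465 = 0.0009462.
Darcy flux q = K · i = 0.3160 × 0.0009462 = 0.0002990 m/day.
Seepage velocity v = q / n_e = 0.0002990 / 0.12 = 0.002492 m/day.
Travel time t = L / v = 465 / 0.002492 = 1.866e+05 days = 510.9 years.

511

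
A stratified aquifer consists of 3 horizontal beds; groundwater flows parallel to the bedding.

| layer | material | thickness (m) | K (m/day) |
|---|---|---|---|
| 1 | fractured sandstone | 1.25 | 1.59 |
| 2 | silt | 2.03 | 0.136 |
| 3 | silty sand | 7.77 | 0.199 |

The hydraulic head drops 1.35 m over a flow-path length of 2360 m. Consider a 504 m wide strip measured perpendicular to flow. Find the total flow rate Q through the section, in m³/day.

Flow is parallel to layering, so each bed carries its own Darcy discharge and the transmissivities add.
Σ(K_i·b_i) = 1.59×1.25 + 0.136×2.03 + 0.199×7.77 = 3.810 m²/day.
Hydraulic gradient i = Δh / L = 1.35 / 2360 = 0.0005720.
Q = Σ(K_i·b_i) · W · i = 3.810 × 504 × 0.0005720 = 1.098 m³/day.

1.10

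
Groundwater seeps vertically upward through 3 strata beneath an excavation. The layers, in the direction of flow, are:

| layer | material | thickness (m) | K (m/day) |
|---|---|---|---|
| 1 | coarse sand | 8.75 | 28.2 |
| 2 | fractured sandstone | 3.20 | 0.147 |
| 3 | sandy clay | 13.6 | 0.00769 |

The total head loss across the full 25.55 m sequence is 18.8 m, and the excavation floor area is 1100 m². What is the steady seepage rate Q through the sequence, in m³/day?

Flow is perpendicular to layering, so the layers act in series and the equivalent K is the thickness-weighted harmonic mean.
Total thickness L = 8.75 + 3.20 + 13.6 = 25.55 m.
Σ(b_i/K_i) = 8.75/28.2 + 3.20/0.147 + 13.6/0.00769 = 1791 d.
K_eq = L / Σ(b_i/K_i) = 25.55 / 1791 = 0.01427 m/day.
Q = K_eq · A · (Δh/L) = 0.01427 × 1100 × (18.8/25.55) = 11.55 m³/day.

11.5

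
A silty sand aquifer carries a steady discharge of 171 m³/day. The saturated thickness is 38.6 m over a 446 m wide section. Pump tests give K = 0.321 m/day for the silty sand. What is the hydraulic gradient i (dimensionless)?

0.0309

Cross-sectional area A = 446 × 38.6 = 17216 m².
From Q = K·A·i, i = Q / (K·A) = 171 / (0.3210 × 17216) = 0.03094.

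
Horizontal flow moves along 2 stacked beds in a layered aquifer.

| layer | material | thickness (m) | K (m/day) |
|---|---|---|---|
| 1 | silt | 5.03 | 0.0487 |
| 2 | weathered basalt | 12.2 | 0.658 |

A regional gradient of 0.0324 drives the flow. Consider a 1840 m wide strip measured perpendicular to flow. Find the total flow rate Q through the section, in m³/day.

Flow is parallel to layering, so each bed carries its own Darcy discharge and the transmissivities add.
Σ(K_i·b_i) = 0.0487×5.03 + 0.658×12.2 = 8.273 m²/day.
Hydraulic gradient i = 0.0324.
Q = Σ(K_i·b_i) · W · i = 8.273 × 1840 × 0.03240 = 493.2 m³/day.

493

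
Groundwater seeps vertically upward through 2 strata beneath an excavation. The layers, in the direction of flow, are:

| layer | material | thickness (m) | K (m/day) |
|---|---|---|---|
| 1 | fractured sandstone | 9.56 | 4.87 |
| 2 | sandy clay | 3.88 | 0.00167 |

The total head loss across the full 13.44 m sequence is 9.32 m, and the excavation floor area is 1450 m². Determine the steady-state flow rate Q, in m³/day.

5.81

Flow is perpendicular to layering, so the layers act in series and the equivalent K is the thickness-weighted harmonic mean.
Total thickness L = 9.56 + 3.88 = 13.44 m.
Σ(b_i/K_i) = 9.56/4.87 + 3.88/0.00167 = 2325 d.
K_eq = L / Σ(b_i/K_i) = 13.44 / 2325 = 0.005780 m/day.
Q = K_eq · A · (Δh/L) = 0.005780 × 1450 × (9.32/13.44) = 5.812 m³/day.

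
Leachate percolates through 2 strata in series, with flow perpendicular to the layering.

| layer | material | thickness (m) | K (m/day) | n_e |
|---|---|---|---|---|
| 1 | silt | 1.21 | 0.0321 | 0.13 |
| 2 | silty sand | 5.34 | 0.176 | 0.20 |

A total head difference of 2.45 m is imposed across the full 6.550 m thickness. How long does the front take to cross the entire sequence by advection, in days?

With flow normal to the layers, continuity requires the same specific discharge q through every layer.
Σ(b_i/K_i) = 1.21/0.0321 + 5.34/0.176 = 68.04 d.
q = Δh / Σ(b_i/K_i) = 2.45 / 68.04 = 0.03601 m/day.
In each layer the seepage velocity is v_i = q/n_i, so the layer transit time is t_i = b_i·n_i / q:
  layer 1 (silt): t_1 = 1.21 × 0.13 / 0.03601 = 4.368 d
  layer 2 (silty sand): t_2 = 5.34 × 0.20 / 0.03601 = 29.66 d
Total t = Σ t_i = 34.03 days.

34.0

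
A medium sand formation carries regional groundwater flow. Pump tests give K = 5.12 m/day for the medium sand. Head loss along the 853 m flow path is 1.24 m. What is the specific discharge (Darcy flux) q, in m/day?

Hydraulic gradient i = Δh / L = 1.24 / 853 = 0.001454.
Specific discharge q = K · i = 5.120 × 0.001454 = 0.007443 m/day.

0.00744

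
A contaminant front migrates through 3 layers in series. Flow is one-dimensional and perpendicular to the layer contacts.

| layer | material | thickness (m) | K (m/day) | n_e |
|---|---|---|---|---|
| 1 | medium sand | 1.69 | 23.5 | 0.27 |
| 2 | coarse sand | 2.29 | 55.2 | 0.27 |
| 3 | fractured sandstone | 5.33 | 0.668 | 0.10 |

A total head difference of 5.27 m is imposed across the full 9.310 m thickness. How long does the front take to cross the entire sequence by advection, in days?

With flow normal to the layers, continuity requires the same specific discharge q through every layer.
Σ(b_i/K_i) = 1.69/23.5 + 2.29/55.2 + 5.33/0.668 = 8.092 d.
q = Δh / Σ(b_i/K_i) = 5.27 / 8.092 = 0.6512 m/day.
In each layer the seepage velocity is v_i = q/n_i, so the layer transit time is t_i = b_i·n_i / q:
  layer 1 (medium sand): t_1 = 1.69 × 0.27 / 0.6512 = 0.7007 d
  layer 2 (coarse sand): t_2 = 2.29 × 0.27 / 0.6512 = 0.9494 d
  layer 3 (fractured sandstone): t_3 = 5.33 × 0.10 / 0.6512 = 0.8185 d
Total t = Σ t_i = 2.469 days.

2.47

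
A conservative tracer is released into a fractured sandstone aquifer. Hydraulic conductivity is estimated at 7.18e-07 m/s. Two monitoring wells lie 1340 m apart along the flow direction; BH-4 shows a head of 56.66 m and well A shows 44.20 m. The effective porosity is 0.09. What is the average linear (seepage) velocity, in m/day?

Convert K: 7.18e-07 m/s × 86400 = 0.06204 m/day.
Hydraulic gradient i = (56.66 − 44.20) / 1340 = 12.46 / 1340 = 0.009299.
Darcy flux q = K · i = 0.06204 × 0.009299 = 0.0005768 m/day.
Seepage velocity v = q / n_e = 0.0005768 / 0.09 = 0.006409 m/day.

0.00641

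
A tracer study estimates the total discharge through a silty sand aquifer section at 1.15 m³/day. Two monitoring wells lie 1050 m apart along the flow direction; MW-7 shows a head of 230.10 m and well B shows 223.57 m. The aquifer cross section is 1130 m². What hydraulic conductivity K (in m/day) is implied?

0.164

Hydraulic gradient i = (230.10 − 223.57) / 1050 = 6.53 / 1050 = 0.006219.
From Q = K·A·i, K = Q / (A·i) = 1.15 / (1130 × 0.006219) = 0.1636 m/day.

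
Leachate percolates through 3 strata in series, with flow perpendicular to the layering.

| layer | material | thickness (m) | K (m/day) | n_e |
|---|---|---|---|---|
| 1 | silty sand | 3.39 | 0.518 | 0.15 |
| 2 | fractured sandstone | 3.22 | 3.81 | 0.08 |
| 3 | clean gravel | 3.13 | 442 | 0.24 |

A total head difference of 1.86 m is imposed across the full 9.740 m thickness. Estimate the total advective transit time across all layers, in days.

6.03

With flow normal to the layers, continuity requires the same specific discharge q through every layer.
Σ(b_i/K_i) = 3.39/0.518 + 3.22/3.81 + 3.13/442 = 7.397 d.
q = Δh / Σ(b_i/K_i) = 1.86 / 7.397 = 0.2515 m/day.
In each layer the seepage velocity is v_i = q/n_i, so the layer transit time is t_i = b_i·n_i / q:
  layer 1 (silty sand): t_1 = 3.39 × 0.15 / 0.2515 = 2.022 d
  layer 2 (fractured sandstone): t_2 = 3.22 × 0.08 / 0.2515 = 1.024 d
  layer 3 (clean gravel): t_3 = 3.13 × 0.24 / 0.2515 = 2.987 d
Total t = Σ t_i = 6.034 days.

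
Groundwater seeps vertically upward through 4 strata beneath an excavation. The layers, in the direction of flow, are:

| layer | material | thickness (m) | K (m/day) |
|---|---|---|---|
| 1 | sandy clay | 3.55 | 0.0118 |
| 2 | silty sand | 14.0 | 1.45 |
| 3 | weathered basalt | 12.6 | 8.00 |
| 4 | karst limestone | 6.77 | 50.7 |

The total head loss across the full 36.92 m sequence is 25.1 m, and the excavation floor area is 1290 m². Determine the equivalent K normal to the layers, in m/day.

0.118

Flow is perpendicular to layering, so the layers act in series and the equivalent K is the thickness-weighted harmonic mean.
Total thickness L = 3.55 + 14.0 + 12.6 + 6.77 = 36.92 m.
Σ(b_i/K_i) = 3.55/0.0118 + 14.0/1.45 + 12.6/8.00 + 6.77/50.7 = 312.2 d.
K_eq = L / Σ(b_i/K_i) = 36.92 / 312.2 = 0.1183 m/day.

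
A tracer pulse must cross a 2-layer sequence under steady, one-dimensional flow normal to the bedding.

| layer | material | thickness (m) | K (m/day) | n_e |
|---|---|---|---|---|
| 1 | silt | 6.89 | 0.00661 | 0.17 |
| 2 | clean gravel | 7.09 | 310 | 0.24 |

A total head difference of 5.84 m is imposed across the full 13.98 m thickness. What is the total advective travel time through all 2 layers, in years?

1.40

With flow normal to the layers, continuity requires the same specific discharge q through every layer.
Σ(b_i/K_i) = 6.89/0.00661 + 7.09/310 = 1042 d.
q = Δh / Σ(b_i/K_i) = 5.84 / 1042 = 0.005603 m/day.
In each layer the seepage velocity is v_i = q/n_i, so the layer transit time is t_i = b_i·n_i / q:
  layer 1 (silt): t_1 = 6.89 × 0.17 / 0.005603 = 209.1 d
  layer 2 (clean gravel): t_2 = 7.09 × 0.24 / 0.005603 = 303.7 d
Total t = Σ t_i = 512.8 days = 1.404 years.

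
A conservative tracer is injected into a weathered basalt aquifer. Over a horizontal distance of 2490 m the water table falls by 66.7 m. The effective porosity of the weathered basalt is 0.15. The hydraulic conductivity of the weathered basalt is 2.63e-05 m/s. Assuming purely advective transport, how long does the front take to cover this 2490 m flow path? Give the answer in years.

16.8

Convert K: 2.63e-05 m/s × 86400 = 2.272 m/day.
Hydraulic gradient i = Δh / L = 66.7 / 2490 = 0.02679.
Darcy flux q = K · i = 2.272 × 0.02679 = 0.06087 m/day.
Seepage velocity v = q / n_e = 0.06087 / 0.15 = 0.4058 m/day.
Travel time t = L / v = 2490 / 0.4058 = 6136 days = 16.80 years.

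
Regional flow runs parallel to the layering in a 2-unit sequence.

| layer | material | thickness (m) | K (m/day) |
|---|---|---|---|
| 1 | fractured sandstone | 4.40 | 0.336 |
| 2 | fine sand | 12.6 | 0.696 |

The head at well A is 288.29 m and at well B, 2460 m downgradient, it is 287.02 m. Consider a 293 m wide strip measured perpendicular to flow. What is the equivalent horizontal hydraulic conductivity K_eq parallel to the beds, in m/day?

0.603

Flow is parallel to layering, so each bed carries its own Darcy discharge and the transmissivities add.
Σ(K_i·b_i) = 0.336×4.40 + 0.696×12.6 = 10.25 m²/day.
Total thickness b = 17.00 m, so K_eq = Σ(K_i·b_i)/b = 0.6028 m/day.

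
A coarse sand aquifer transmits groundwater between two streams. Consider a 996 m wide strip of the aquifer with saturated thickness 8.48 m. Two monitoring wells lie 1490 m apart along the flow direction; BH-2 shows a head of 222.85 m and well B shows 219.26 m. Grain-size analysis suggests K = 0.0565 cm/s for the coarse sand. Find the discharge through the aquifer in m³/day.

Convert K: 0.0565 cm/s × 864 = 48.82 m/day.
Cross-sectional area A = 996 × 8.48 = 8446 m².
Hydraulic gradient i = (222.85 − 219.26) / 1490 = 3.59 / 1490 = 0.002409.
Darcy's law: Q = K · A · i = 48.82 × 8446 × 0.002409 = 993.4 m³/day.

993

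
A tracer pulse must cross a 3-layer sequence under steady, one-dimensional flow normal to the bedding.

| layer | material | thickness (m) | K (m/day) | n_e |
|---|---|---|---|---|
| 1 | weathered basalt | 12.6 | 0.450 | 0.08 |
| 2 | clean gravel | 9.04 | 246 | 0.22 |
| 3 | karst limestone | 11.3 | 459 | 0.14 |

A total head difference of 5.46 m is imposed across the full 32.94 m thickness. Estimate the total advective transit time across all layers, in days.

With flow normal to the layers, continuity requires the same specific discharge q through every layer.
Σ(b_i/K_i) = 12.6/0.450 + 9.04/246 + 11.3/459 = 28.06 d.
q = Δh / Σ(b_i/K_i) = 5.46 / 28.06 = 0.1946 m/day.
In each layer the seepage velocity is v_i = q/n_i, so the layer transit time is t_i = b_i·n_i / q:
  layer 1 (weathered basalt): t_1 = 12.6 × 0.08 / 0.1946 = 5.181 d
  layer 2 (clean gravel): t_2 = 9.04 × 0.22 / 0.1946 = 10.22 d
  layer 3 (karst limestone): t_3 = 11.3 × 0.14 / 0.1946 = 8.131 d
Total t = Σ t_i = 23.53 days.

23.5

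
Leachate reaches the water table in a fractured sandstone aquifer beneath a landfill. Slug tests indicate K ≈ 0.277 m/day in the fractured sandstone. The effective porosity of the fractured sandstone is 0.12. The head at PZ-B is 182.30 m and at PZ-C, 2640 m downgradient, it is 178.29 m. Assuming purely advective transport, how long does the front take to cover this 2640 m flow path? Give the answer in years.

2060

Hydraulic gradient i = (182.30 − 178.29) / 2640 = 4.01 / 2640 = 0.001519.
Darcy flux q = K · i = 0.2770 × 0.001519 = 0.0004207 m/day.
Seepage velocity v = q / n_e = 0.0004207 / 0.12 = 0.003506 m/day.
Travel time t = L / v = 2640 / 0.003506 = 7.529e+05 days = 2061 years.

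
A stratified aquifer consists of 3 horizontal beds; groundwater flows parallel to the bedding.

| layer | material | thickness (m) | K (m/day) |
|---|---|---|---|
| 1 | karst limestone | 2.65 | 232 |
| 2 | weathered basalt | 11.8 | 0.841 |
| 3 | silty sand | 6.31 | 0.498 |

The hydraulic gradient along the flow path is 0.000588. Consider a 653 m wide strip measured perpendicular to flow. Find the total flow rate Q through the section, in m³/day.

241

Flow is parallel to layering, so each bed carries its own Darcy discharge and the transmissivities add.
Σ(K_i·b_i) = 232×2.65 + 0.841×11.8 + 0.498×6.31 = 627.9 m²/day.
Hydraulic gradient i = 0.000588.
Q = Σ(K_i·b_i) · W · i = 627.9 × 653 × 0.0005880 = 241.1 m³/day.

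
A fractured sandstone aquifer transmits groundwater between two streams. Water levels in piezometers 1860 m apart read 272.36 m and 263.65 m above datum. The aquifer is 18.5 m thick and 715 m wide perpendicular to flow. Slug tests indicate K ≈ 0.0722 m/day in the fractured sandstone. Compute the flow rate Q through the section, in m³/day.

Cross-sectional area A = 715 × 18.5 = 13228 m².
Hydraulic gradient i = (272.36 − 263.65) / 1860 = 8.71 / 1860 = 0.004683.
Darcy's law: Q = K · A · i = 0.07220 × 13228 × 0.004683 = 4.472 m³/day.

4.47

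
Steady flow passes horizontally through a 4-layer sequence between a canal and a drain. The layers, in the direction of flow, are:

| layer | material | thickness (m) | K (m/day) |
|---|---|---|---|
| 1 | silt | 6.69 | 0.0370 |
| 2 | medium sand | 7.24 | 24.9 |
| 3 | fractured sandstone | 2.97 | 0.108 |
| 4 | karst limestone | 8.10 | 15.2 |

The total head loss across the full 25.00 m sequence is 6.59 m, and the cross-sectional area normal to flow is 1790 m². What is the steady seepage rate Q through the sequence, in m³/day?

Flow is perpendicular to layering, so the layers act in series and the equivalent K is the thickness-weighted harmonic mean.
Total thickness L = 6.69 + 7.24 + 2.97 + 8.10 = 25.00 m.
Σ(b_i/K_i) = 6.69/0.0370 + 7.24/24.9 + 2.97/0.108 + 8.10/15.2 = 209.1 d.
K_eq = L / Σ(b_i/K_i) = 25.00 / 209.1 = 0.1195 m/day.
Q = K_eq · A · (Δh/L) = 0.1195 × 1790 × (6.59/25.00) = 56.40 m³/day.

56.4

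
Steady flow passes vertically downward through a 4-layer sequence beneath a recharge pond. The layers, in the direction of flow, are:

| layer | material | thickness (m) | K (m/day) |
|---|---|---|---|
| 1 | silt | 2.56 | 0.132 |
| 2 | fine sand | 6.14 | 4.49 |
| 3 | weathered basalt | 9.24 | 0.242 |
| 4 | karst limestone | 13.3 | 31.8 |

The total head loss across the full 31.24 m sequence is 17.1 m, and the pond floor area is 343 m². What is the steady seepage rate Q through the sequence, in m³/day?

98.8

Flow is perpendicular to layering, so the layers act in series and the equivalent K is the thickness-weighted harmonic mean.
Total thickness L = 2.56 + 6.14 + 9.24 + 13.3 = 31.24 m.
Σ(b_i/K_i) = 2.56/0.132 + 6.14/4.49 + 9.24/0.242 + 13.3/31.8 = 59.36 d.
K_eq = L / Σ(b_i/K_i) = 31.24 / 59.36 = 0.5263 m/day.
Q = K_eq · A · (Δh/L) = 0.5263 × 343 × (17.1/31.24) = 98.81 m³/day.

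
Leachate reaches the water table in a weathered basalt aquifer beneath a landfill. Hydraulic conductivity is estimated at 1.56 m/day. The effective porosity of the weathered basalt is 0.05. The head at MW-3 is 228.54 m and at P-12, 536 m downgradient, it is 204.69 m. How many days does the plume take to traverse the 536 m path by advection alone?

Hydraulic gradient i = (228.54 − 204.69) / 536 = 23.85 / 536 = 0.04450.
Darcy flux q = K · i = 1.560 × 0.04450 = 0.06941 m/day.
Seepage velocity v = q / n_e = 0.06941 / 0.05 = 1.388 m/day.
Travel time t = L / v = 536 / 1.388 = 386.1 days.

386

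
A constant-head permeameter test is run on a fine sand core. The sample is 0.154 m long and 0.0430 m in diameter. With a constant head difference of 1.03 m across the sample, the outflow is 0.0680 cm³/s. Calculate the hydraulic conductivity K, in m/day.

0.605

Cross-sectional area A = π·(d/2)² = π × (0.0430/2)² = 0.001452 m².
Convert discharge: 0.0680 cm³/s = 6.800e-08 m³/s.
Darcy's law rearranged: K = Q·L / (A·Δh) = 6.800e-08 × 0.154 / (0.001452 × 1.03) = 7.001e-06 m/s = 0.6049 m/day.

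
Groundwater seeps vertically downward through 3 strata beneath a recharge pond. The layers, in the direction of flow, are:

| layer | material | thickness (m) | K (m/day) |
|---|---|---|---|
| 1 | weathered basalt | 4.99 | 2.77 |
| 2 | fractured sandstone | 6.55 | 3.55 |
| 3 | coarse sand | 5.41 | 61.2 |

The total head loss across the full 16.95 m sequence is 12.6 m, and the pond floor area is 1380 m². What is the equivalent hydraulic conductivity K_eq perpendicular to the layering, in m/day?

4.54

Flow is perpendicular to layering, so the layers act in series and the equivalent K is the thickness-weighted harmonic mean.
Total thickness L = 4.99 + 6.55 + 5.41 = 16.95 m.
Σ(b_i/K_i) = 4.99/2.77 + 6.55/3.55 + 5.41/61.2 = 3.735 d.
K_eq = L / Σ(b_i/K_i) = 16.95 / 3.735 = 4.538 m/day.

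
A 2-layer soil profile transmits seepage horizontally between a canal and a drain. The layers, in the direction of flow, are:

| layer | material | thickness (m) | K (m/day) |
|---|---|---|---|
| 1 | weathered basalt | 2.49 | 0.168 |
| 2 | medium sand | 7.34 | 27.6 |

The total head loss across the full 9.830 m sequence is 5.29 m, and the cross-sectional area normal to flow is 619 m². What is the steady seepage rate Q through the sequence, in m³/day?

Flow is perpendicular to layering, so the layers act in series and the equivalent K is the thickness-weighted harmonic mean.
Total thickness L = 2.49 + 7.34 = 9.830 m.
Σ(b_i/K_i) = 2.49/0.168 + 7.34/27.6 = 15.09 d.
K_eq = L / Σ(b_i/K_i) = 9.830 / 15.09 = 0.6515 m/day.
Q = K_eq · A · (Δh/L) = 0.6515 × 619 × (5.29/9.830) = 217.0 m³/day.

217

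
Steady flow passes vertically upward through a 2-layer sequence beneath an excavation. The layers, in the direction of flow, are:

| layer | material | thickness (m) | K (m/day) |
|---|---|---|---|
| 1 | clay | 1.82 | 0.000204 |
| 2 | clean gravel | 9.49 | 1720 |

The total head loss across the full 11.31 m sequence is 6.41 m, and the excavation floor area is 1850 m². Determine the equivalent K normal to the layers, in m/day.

Flow is perpendicular to layering, so the layers act in series and the equivalent K is the thickness-weighted harmonic mean.
Total thickness L = 1.82 + 9.49 = 11.31 m.
Σ(b_i/K_i) = 1.82/0.000204 + 9.49/1720 = 8922 d.
K_eq = L / Σ(b_i/K_i) = 11.31 / 8922 = 0.001268 m/day.

0.00127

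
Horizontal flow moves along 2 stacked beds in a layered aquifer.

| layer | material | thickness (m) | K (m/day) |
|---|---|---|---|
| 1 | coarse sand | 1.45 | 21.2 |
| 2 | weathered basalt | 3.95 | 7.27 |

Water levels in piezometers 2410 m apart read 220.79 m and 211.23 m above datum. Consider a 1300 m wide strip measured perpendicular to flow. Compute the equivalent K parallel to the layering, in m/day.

Flow is parallel to layering, so each bed carries its own Darcy discharge and the transmissivities add.
Σ(K_i·b_i) = 21.2×1.45 + 7.27×3.95 = 59.46 m²/day.
Total thickness b = 5.400 m, so K_eq = Σ(K_i·b_i)/b = 11.01 m/day.

11.0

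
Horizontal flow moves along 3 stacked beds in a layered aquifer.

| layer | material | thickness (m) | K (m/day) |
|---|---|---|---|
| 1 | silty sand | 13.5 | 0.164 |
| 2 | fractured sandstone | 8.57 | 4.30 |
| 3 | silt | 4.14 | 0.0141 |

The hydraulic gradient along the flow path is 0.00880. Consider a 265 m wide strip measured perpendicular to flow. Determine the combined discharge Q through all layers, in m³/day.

91.2

Flow is parallel to layering, so each bed carries its own Darcy discharge and the transmissivities add.
Σ(K_i·b_i) = 0.164×13.5 + 4.30×8.57 + 0.0141×4.14 = 39.12 m²/day.
Hydraulic gradient i = 0.00880.
Q = Σ(K_i·b_i) · W · i = 39.12 × 265 × 0.008800 = 91.24 m³/day.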